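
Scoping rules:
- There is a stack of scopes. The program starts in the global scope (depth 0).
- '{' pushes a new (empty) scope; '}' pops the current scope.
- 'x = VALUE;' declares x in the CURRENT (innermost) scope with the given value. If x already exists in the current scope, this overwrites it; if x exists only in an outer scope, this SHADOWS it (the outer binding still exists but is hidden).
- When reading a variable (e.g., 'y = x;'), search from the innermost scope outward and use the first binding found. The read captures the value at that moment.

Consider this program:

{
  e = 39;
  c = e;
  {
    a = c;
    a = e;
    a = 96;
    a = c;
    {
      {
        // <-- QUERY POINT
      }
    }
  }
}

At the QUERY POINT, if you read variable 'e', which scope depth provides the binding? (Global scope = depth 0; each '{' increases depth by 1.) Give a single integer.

Answer: 1

Derivation:
Step 1: enter scope (depth=1)
Step 2: declare e=39 at depth 1
Step 3: declare c=(read e)=39 at depth 1
Step 4: enter scope (depth=2)
Step 5: declare a=(read c)=39 at depth 2
Step 6: declare a=(read e)=39 at depth 2
Step 7: declare a=96 at depth 2
Step 8: declare a=(read c)=39 at depth 2
Step 9: enter scope (depth=3)
Step 10: enter scope (depth=4)
Visible at query point: a=39 c=39 e=39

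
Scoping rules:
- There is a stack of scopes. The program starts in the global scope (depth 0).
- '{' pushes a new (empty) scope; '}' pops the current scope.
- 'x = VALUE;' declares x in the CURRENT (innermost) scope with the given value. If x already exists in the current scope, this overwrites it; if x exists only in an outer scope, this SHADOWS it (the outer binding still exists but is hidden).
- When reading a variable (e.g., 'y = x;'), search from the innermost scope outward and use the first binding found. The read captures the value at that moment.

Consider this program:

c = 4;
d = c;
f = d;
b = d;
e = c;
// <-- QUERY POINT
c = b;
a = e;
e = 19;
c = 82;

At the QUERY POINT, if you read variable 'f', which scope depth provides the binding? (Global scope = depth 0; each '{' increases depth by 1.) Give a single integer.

Answer: 0

Derivation:
Step 1: declare c=4 at depth 0
Step 2: declare d=(read c)=4 at depth 0
Step 3: declare f=(read d)=4 at depth 0
Step 4: declare b=(read d)=4 at depth 0
Step 5: declare e=(read c)=4 at depth 0
Visible at query point: b=4 c=4 d=4 e=4 f=4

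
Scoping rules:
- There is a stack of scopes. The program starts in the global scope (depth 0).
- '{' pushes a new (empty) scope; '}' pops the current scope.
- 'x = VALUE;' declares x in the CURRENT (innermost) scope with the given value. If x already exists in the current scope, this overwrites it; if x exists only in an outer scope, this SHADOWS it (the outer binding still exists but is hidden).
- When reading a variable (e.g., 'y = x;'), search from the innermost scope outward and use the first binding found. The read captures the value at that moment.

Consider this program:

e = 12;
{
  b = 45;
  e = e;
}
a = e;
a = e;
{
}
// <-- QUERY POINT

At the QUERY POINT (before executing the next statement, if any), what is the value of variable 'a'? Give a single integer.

Answer: 12

Derivation:
Step 1: declare e=12 at depth 0
Step 2: enter scope (depth=1)
Step 3: declare b=45 at depth 1
Step 4: declare e=(read e)=12 at depth 1
Step 5: exit scope (depth=0)
Step 6: declare a=(read e)=12 at depth 0
Step 7: declare a=(read e)=12 at depth 0
Step 8: enter scope (depth=1)
Step 9: exit scope (depth=0)
Visible at query point: a=12 e=12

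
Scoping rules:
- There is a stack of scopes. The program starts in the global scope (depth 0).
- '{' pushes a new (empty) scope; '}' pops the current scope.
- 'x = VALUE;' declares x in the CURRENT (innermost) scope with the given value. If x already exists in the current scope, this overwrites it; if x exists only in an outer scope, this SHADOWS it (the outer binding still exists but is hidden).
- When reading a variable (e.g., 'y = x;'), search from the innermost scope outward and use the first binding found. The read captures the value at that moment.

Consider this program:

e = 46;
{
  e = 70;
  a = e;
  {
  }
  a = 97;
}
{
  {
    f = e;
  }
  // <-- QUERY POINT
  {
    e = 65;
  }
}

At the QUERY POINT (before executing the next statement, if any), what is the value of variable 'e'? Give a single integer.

Answer: 46

Derivation:
Step 1: declare e=46 at depth 0
Step 2: enter scope (depth=1)
Step 3: declare e=70 at depth 1
Step 4: declare a=(read e)=70 at depth 1
Step 5: enter scope (depth=2)
Step 6: exit scope (depth=1)
Step 7: declare a=97 at depth 1
Step 8: exit scope (depth=0)
Step 9: enter scope (depth=1)
Step 10: enter scope (depth=2)
Step 11: declare f=(read e)=46 at depth 2
Step 12: exit scope (depth=1)
Visible at query point: e=46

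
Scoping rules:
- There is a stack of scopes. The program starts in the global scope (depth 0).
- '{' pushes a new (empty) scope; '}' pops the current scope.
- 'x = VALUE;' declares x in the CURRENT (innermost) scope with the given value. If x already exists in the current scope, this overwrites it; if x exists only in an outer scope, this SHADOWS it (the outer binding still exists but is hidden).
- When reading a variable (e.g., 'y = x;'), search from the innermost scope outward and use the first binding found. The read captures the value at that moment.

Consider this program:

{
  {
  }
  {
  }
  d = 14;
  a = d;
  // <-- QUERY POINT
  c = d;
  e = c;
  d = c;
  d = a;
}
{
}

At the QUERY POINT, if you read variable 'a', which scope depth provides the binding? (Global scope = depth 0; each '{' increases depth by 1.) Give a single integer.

Step 1: enter scope (depth=1)
Step 2: enter scope (depth=2)
Step 3: exit scope (depth=1)
Step 4: enter scope (depth=2)
Step 5: exit scope (depth=1)
Step 6: declare d=14 at depth 1
Step 7: declare a=(read d)=14 at depth 1
Visible at query point: a=14 d=14

Answer: 1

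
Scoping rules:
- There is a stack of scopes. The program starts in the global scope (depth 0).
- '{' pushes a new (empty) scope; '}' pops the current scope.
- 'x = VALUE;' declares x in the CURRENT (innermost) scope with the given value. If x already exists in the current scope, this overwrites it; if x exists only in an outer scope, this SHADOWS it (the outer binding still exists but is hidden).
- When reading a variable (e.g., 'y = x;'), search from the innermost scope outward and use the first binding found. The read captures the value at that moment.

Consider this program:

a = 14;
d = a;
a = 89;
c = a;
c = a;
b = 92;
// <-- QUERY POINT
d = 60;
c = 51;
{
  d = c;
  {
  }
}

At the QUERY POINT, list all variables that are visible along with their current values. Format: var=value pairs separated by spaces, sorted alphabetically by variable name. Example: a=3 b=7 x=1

Step 1: declare a=14 at depth 0
Step 2: declare d=(read a)=14 at depth 0
Step 3: declare a=89 at depth 0
Step 4: declare c=(read a)=89 at depth 0
Step 5: declare c=(read a)=89 at depth 0
Step 6: declare b=92 at depth 0
Visible at query point: a=89 b=92 c=89 d=14

Answer: a=89 b=92 c=89 d=14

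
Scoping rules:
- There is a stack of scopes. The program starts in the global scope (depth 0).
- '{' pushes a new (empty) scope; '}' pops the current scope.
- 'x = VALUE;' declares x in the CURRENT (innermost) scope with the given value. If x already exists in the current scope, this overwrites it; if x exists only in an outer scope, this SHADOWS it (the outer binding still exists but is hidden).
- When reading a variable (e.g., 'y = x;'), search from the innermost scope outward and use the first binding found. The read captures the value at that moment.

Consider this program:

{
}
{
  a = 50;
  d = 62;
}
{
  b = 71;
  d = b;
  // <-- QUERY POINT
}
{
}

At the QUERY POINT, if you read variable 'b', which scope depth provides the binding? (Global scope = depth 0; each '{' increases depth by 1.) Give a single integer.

Answer: 1

Derivation:
Step 1: enter scope (depth=1)
Step 2: exit scope (depth=0)
Step 3: enter scope (depth=1)
Step 4: declare a=50 at depth 1
Step 5: declare d=62 at depth 1
Step 6: exit scope (depth=0)
Step 7: enter scope (depth=1)
Step 8: declare b=71 at depth 1
Step 9: declare d=(read b)=71 at depth 1
Visible at query point: b=71 d=71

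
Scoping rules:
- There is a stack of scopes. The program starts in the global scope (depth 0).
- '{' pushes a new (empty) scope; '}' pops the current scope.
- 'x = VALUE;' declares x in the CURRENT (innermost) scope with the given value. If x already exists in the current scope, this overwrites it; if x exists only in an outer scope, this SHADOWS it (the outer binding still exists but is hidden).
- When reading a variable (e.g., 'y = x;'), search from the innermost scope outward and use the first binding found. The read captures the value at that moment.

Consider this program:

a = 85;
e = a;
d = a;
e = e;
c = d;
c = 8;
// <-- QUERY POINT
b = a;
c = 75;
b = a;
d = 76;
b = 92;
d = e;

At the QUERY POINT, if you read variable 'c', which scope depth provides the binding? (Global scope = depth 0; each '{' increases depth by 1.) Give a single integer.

Answer: 0

Derivation:
Step 1: declare a=85 at depth 0
Step 2: declare e=(read a)=85 at depth 0
Step 3: declare d=(read a)=85 at depth 0
Step 4: declare e=(read e)=85 at depth 0
Step 5: declare c=(read d)=85 at depth 0
Step 6: declare c=8 at depth 0
Visible at query point: a=85 c=8 d=85 e=85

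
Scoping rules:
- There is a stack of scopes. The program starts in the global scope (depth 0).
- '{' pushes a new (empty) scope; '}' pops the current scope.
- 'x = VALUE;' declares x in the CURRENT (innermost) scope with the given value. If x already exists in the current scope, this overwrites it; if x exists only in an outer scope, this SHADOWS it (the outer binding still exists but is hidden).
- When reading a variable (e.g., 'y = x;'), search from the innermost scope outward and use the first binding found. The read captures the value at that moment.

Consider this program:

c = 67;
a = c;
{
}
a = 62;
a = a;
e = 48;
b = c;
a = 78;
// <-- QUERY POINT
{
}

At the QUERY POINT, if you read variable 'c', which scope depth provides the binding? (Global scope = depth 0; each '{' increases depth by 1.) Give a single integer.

Answer: 0

Derivation:
Step 1: declare c=67 at depth 0
Step 2: declare a=(read c)=67 at depth 0
Step 3: enter scope (depth=1)
Step 4: exit scope (depth=0)
Step 5: declare a=62 at depth 0
Step 6: declare a=(read a)=62 at depth 0
Step 7: declare e=48 at depth 0
Step 8: declare b=(read c)=67 at depth 0
Step 9: declare a=78 at depth 0
Visible at query point: a=78 b=67 c=67 e=48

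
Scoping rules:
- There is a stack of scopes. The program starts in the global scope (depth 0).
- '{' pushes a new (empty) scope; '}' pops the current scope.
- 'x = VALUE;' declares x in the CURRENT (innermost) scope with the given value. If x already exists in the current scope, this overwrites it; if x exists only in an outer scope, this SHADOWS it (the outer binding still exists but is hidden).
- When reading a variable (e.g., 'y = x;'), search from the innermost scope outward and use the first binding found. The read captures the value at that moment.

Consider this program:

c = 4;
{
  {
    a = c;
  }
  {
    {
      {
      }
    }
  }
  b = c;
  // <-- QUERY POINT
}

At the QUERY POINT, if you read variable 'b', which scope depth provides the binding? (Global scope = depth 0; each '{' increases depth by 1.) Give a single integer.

Answer: 1

Derivation:
Step 1: declare c=4 at depth 0
Step 2: enter scope (depth=1)
Step 3: enter scope (depth=2)
Step 4: declare a=(read c)=4 at depth 2
Step 5: exit scope (depth=1)
Step 6: enter scope (depth=2)
Step 7: enter scope (depth=3)
Step 8: enter scope (depth=4)
Step 9: exit scope (depth=3)
Step 10: exit scope (depth=2)
Step 11: exit scope (depth=1)
Step 12: declare b=(read c)=4 at depth 1
Visible at query point: b=4 c=4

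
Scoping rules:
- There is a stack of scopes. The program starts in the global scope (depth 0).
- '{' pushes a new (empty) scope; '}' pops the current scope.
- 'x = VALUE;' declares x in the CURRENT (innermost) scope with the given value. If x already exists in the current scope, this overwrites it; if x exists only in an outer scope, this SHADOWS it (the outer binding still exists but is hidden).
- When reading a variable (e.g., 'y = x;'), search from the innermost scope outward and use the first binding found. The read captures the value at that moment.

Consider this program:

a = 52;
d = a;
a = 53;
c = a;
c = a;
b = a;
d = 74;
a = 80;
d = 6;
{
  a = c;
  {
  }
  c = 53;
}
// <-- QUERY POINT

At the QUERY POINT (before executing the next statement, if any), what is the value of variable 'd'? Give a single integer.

Answer: 6

Derivation:
Step 1: declare a=52 at depth 0
Step 2: declare d=(read a)=52 at depth 0
Step 3: declare a=53 at depth 0
Step 4: declare c=(read a)=53 at depth 0
Step 5: declare c=(read a)=53 at depth 0
Step 6: declare b=(read a)=53 at depth 0
Step 7: declare d=74 at depth 0
Step 8: declare a=80 at depth 0
Step 9: declare d=6 at depth 0
Step 10: enter scope (depth=1)
Step 11: declare a=(read c)=53 at depth 1
Step 12: enter scope (depth=2)
Step 13: exit scope (depth=1)
Step 14: declare c=53 at depth 1
Step 15: exit scope (depth=0)
Visible at query point: a=80 b=53 c=53 d=6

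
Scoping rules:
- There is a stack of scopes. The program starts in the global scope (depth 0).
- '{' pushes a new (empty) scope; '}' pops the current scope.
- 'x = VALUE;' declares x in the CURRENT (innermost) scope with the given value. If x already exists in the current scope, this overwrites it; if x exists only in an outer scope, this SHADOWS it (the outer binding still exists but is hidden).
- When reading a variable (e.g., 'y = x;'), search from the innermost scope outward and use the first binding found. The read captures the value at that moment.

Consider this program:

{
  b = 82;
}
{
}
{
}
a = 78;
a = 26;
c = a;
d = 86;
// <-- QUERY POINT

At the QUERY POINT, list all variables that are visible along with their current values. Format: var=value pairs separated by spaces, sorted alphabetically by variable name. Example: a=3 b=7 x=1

Step 1: enter scope (depth=1)
Step 2: declare b=82 at depth 1
Step 3: exit scope (depth=0)
Step 4: enter scope (depth=1)
Step 5: exit scope (depth=0)
Step 6: enter scope (depth=1)
Step 7: exit scope (depth=0)
Step 8: declare a=78 at depth 0
Step 9: declare a=26 at depth 0
Step 10: declare c=(read a)=26 at depth 0
Step 11: declare d=86 at depth 0
Visible at query point: a=26 c=26 d=86

Answer: a=26 c=26 d=86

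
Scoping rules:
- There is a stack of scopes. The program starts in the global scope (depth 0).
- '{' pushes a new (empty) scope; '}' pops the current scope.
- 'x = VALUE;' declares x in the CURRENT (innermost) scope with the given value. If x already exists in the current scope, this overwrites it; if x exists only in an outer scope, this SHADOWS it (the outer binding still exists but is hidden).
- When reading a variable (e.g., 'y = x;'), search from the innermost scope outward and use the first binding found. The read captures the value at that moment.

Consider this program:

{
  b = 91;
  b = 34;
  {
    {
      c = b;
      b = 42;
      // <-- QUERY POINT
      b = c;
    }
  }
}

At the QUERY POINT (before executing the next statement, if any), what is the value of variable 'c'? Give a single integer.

Answer: 34

Derivation:
Step 1: enter scope (depth=1)
Step 2: declare b=91 at depth 1
Step 3: declare b=34 at depth 1
Step 4: enter scope (depth=2)
Step 5: enter scope (depth=3)
Step 6: declare c=(read b)=34 at depth 3
Step 7: declare b=42 at depth 3
Visible at query point: b=42 c=34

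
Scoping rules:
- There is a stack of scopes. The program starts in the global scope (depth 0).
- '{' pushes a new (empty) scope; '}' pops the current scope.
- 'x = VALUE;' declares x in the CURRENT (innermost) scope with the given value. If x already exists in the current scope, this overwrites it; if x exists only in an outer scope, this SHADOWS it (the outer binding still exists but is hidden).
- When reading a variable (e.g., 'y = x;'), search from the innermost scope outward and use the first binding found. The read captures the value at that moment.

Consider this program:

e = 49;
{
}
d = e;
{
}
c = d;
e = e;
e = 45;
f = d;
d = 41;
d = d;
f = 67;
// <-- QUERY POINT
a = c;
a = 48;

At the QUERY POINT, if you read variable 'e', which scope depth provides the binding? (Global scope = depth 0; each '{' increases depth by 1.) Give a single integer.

Step 1: declare e=49 at depth 0
Step 2: enter scope (depth=1)
Step 3: exit scope (depth=0)
Step 4: declare d=(read e)=49 at depth 0
Step 5: enter scope (depth=1)
Step 6: exit scope (depth=0)
Step 7: declare c=(read d)=49 at depth 0
Step 8: declare e=(read e)=49 at depth 0
Step 9: declare e=45 at depth 0
Step 10: declare f=(read d)=49 at depth 0
Step 11: declare d=41 at depth 0
Step 12: declare d=(read d)=41 at depth 0
Step 13: declare f=67 at depth 0
Visible at query point: c=49 d=41 e=45 f=67

Answer: 0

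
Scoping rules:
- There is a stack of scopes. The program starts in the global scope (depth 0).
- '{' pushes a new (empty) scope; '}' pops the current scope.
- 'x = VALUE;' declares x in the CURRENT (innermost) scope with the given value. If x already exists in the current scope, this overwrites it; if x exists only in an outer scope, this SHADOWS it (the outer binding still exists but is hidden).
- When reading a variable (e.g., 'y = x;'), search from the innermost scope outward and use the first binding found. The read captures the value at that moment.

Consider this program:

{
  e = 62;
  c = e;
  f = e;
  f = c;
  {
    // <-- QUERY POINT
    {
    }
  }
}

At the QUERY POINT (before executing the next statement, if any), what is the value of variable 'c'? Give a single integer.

Answer: 62

Derivation:
Step 1: enter scope (depth=1)
Step 2: declare e=62 at depth 1
Step 3: declare c=(read e)=62 at depth 1
Step 4: declare f=(read e)=62 at depth 1
Step 5: declare f=(read c)=62 at depth 1
Step 6: enter scope (depth=2)
Visible at query point: c=62 e=62 f=62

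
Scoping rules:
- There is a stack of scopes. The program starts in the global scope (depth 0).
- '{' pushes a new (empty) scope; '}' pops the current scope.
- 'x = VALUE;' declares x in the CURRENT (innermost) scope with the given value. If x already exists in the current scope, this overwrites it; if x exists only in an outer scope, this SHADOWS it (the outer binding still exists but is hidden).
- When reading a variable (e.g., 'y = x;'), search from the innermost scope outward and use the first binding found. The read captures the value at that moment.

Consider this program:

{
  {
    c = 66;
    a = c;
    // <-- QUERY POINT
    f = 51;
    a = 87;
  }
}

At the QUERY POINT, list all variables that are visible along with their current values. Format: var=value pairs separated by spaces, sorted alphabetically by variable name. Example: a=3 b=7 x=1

Step 1: enter scope (depth=1)
Step 2: enter scope (depth=2)
Step 3: declare c=66 at depth 2
Step 4: declare a=(read c)=66 at depth 2
Visible at query point: a=66 c=66

Answer: a=66 c=66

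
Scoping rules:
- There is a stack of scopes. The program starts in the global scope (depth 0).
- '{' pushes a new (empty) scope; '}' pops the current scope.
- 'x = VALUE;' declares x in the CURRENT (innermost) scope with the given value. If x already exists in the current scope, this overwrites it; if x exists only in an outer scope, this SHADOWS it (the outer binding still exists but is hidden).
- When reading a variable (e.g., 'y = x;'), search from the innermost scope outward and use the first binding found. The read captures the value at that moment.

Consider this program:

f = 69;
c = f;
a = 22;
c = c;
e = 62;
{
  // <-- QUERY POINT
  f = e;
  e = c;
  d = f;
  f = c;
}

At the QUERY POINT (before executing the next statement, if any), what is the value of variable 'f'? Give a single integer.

Answer: 69

Derivation:
Step 1: declare f=69 at depth 0
Step 2: declare c=(read f)=69 at depth 0
Step 3: declare a=22 at depth 0
Step 4: declare c=(read c)=69 at depth 0
Step 5: declare e=62 at depth 0
Step 6: enter scope (depth=1)
Visible at query point: a=22 c=69 e=62 f=69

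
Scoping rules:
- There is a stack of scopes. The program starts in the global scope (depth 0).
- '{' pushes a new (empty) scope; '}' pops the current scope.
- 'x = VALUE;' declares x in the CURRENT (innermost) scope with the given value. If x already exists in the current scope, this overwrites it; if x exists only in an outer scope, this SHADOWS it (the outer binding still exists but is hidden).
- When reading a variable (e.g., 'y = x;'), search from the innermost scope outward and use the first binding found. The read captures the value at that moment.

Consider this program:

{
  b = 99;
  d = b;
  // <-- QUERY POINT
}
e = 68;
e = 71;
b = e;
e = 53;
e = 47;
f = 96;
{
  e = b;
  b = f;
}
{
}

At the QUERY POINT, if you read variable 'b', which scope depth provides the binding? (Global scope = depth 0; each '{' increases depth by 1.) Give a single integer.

Answer: 1

Derivation:
Step 1: enter scope (depth=1)
Step 2: declare b=99 at depth 1
Step 3: declare d=(read b)=99 at depth 1
Visible at query point: b=99 d=99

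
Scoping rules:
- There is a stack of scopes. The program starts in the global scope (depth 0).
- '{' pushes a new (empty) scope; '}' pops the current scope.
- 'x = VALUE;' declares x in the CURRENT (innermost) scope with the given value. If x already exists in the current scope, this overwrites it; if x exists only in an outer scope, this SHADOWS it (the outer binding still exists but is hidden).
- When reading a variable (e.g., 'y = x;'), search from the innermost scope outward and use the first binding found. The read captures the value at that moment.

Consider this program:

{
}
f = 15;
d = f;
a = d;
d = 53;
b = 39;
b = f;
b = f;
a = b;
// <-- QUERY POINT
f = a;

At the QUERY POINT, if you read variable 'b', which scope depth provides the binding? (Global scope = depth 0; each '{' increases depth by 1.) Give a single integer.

Answer: 0

Derivation:
Step 1: enter scope (depth=1)
Step 2: exit scope (depth=0)
Step 3: declare f=15 at depth 0
Step 4: declare d=(read f)=15 at depth 0
Step 5: declare a=(read d)=15 at depth 0
Step 6: declare d=53 at depth 0
Step 7: declare b=39 at depth 0
Step 8: declare b=(read f)=15 at depth 0
Step 9: declare b=(read f)=15 at depth 0
Step 10: declare a=(read b)=15 at depth 0
Visible at query point: a=15 b=15 d=53 f=15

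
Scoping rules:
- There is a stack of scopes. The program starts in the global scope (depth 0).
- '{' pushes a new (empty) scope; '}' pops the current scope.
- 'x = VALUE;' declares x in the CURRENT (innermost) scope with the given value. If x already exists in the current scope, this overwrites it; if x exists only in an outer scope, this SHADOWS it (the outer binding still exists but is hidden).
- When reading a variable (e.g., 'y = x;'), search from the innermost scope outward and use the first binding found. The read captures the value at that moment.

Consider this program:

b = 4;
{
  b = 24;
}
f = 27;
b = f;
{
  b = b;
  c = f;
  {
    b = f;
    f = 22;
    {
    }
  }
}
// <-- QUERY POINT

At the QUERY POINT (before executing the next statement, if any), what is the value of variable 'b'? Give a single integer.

Step 1: declare b=4 at depth 0
Step 2: enter scope (depth=1)
Step 3: declare b=24 at depth 1
Step 4: exit scope (depth=0)
Step 5: declare f=27 at depth 0
Step 6: declare b=(read f)=27 at depth 0
Step 7: enter scope (depth=1)
Step 8: declare b=(read b)=27 at depth 1
Step 9: declare c=(read f)=27 at depth 1
Step 10: enter scope (depth=2)
Step 11: declare b=(read f)=27 at depth 2
Step 12: declare f=22 at depth 2
Step 13: enter scope (depth=3)
Step 14: exit scope (depth=2)
Step 15: exit scope (depth=1)
Step 16: exit scope (depth=0)
Visible at query point: b=27 f=27

Answer: 27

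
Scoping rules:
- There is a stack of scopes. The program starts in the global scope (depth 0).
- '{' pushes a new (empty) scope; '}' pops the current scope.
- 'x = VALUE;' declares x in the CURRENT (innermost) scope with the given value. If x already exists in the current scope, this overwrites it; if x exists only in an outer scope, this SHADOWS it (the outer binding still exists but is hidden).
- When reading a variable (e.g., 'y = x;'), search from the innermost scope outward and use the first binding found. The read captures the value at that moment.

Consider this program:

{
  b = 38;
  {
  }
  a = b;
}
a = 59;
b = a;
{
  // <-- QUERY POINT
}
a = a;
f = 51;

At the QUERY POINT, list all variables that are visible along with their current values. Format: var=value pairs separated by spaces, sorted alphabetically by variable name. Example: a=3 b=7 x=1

Step 1: enter scope (depth=1)
Step 2: declare b=38 at depth 1
Step 3: enter scope (depth=2)
Step 4: exit scope (depth=1)
Step 5: declare a=(read b)=38 at depth 1
Step 6: exit scope (depth=0)
Step 7: declare a=59 at depth 0
Step 8: declare b=(read a)=59 at depth 0
Step 9: enter scope (depth=1)
Visible at query point: a=59 b=59

Answer: a=59 b=59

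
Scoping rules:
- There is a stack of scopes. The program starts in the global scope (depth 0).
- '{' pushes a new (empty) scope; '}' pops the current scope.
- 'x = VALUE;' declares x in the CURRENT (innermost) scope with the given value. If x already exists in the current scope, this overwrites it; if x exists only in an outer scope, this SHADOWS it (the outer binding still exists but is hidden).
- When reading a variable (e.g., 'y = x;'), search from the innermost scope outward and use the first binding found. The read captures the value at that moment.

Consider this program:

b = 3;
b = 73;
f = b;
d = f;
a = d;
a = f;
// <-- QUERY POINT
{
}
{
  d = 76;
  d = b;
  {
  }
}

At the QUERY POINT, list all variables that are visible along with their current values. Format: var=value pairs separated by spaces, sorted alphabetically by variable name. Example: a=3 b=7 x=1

Step 1: declare b=3 at depth 0
Step 2: declare b=73 at depth 0
Step 3: declare f=(read b)=73 at depth 0
Step 4: declare d=(read f)=73 at depth 0
Step 5: declare a=(read d)=73 at depth 0
Step 6: declare a=(read f)=73 at depth 0
Visible at query point: a=73 b=73 d=73 f=73

Answer: a=73 b=73 d=73 f=73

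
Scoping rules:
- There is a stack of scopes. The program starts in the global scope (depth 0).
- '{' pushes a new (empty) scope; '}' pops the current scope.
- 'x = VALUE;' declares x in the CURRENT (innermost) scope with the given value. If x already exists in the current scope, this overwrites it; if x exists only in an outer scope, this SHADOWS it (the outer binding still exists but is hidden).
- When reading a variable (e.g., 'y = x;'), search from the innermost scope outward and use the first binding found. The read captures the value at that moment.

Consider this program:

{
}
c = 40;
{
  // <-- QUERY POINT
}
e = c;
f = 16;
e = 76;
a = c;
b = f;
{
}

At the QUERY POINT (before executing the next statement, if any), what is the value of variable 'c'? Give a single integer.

Step 1: enter scope (depth=1)
Step 2: exit scope (depth=0)
Step 3: declare c=40 at depth 0
Step 4: enter scope (depth=1)
Visible at query point: c=40

Answer: 40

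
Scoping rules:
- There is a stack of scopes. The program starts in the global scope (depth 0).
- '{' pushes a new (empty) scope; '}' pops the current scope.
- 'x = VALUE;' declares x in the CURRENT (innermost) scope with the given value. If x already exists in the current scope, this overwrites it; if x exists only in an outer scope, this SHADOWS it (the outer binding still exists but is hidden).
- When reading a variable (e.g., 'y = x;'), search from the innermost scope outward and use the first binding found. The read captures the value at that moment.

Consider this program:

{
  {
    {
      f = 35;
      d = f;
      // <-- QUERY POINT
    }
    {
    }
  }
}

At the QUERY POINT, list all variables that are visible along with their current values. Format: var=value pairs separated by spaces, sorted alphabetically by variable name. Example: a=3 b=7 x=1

Step 1: enter scope (depth=1)
Step 2: enter scope (depth=2)
Step 3: enter scope (depth=3)
Step 4: declare f=35 at depth 3
Step 5: declare d=(read f)=35 at depth 3
Visible at query point: d=35 f=35

Answer: d=35 f=35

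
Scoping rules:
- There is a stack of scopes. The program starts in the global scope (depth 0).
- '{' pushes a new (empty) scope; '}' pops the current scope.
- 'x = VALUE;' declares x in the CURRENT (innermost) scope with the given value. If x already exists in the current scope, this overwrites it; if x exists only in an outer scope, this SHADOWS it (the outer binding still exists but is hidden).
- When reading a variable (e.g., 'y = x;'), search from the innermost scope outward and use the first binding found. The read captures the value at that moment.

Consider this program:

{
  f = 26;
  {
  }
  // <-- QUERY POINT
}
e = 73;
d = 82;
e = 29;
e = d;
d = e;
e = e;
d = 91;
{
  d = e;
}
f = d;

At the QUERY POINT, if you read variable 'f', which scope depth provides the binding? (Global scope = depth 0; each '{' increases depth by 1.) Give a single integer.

Step 1: enter scope (depth=1)
Step 2: declare f=26 at depth 1
Step 3: enter scope (depth=2)
Step 4: exit scope (depth=1)
Visible at query point: f=26

Answer: 1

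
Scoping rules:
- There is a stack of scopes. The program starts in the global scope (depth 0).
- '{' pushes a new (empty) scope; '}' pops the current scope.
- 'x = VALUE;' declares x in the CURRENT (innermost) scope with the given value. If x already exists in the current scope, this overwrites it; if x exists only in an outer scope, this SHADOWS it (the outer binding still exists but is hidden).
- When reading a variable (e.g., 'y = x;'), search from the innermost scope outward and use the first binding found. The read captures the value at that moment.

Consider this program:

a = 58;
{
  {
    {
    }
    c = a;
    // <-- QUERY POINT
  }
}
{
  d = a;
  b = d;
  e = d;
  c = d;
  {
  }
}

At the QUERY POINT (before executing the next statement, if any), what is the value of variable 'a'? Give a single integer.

Step 1: declare a=58 at depth 0
Step 2: enter scope (depth=1)
Step 3: enter scope (depth=2)
Step 4: enter scope (depth=3)
Step 5: exit scope (depth=2)
Step 6: declare c=(read a)=58 at depth 2
Visible at query point: a=58 c=58

Answer: 58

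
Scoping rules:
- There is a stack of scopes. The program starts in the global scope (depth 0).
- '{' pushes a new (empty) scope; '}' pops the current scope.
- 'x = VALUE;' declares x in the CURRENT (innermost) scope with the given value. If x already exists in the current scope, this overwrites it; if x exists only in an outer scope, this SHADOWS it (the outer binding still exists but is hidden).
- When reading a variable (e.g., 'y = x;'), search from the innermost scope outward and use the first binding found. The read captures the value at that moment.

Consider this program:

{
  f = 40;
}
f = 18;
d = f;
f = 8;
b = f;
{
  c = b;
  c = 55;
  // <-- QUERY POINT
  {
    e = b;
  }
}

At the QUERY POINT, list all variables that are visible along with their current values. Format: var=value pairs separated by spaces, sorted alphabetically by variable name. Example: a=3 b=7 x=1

Answer: b=8 c=55 d=18 f=8

Derivation:
Step 1: enter scope (depth=1)
Step 2: declare f=40 at depth 1
Step 3: exit scope (depth=0)
Step 4: declare f=18 at depth 0
Step 5: declare d=(read f)=18 at depth 0
Step 6: declare f=8 at depth 0
Step 7: declare b=(read f)=8 at depth 0
Step 8: enter scope (depth=1)
Step 9: declare c=(read b)=8 at depth 1
Step 10: declare c=55 at depth 1
Visible at query point: b=8 c=55 d=18 f=8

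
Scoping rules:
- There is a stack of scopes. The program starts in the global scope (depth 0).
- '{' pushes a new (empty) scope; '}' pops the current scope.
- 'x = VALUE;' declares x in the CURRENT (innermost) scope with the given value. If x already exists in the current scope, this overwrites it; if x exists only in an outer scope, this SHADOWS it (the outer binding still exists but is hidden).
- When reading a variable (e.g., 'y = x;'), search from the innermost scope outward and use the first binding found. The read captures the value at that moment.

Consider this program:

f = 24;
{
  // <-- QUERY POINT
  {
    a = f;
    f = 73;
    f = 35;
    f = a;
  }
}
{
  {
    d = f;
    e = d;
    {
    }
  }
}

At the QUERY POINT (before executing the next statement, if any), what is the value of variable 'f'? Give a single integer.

Answer: 24

Derivation:
Step 1: declare f=24 at depth 0
Step 2: enter scope (depth=1)
Visible at query point: f=24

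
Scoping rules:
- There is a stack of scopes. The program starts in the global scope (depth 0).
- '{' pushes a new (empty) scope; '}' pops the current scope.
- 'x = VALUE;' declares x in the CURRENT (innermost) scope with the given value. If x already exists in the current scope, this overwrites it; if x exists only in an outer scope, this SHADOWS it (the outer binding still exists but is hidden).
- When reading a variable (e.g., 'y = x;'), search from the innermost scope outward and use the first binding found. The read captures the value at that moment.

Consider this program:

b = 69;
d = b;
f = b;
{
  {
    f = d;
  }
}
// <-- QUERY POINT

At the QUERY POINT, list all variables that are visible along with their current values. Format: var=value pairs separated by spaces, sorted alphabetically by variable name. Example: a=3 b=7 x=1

Step 1: declare b=69 at depth 0
Step 2: declare d=(read b)=69 at depth 0
Step 3: declare f=(read b)=69 at depth 0
Step 4: enter scope (depth=1)
Step 5: enter scope (depth=2)
Step 6: declare f=(read d)=69 at depth 2
Step 7: exit scope (depth=1)
Step 8: exit scope (depth=0)
Visible at query point: b=69 d=69 f=69

Answer: b=69 d=69 f=69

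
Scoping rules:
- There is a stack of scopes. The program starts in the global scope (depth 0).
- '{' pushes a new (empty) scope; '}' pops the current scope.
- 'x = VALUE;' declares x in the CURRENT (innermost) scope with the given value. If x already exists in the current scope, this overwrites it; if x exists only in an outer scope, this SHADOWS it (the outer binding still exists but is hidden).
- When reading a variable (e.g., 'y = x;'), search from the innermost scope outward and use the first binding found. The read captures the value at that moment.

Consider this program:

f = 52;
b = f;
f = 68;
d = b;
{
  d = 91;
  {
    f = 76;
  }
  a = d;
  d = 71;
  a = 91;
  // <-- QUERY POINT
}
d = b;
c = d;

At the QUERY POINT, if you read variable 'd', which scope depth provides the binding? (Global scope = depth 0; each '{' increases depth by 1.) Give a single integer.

Step 1: declare f=52 at depth 0
Step 2: declare b=(read f)=52 at depth 0
Step 3: declare f=68 at depth 0
Step 4: declare d=(read b)=52 at depth 0
Step 5: enter scope (depth=1)
Step 6: declare d=91 at depth 1
Step 7: enter scope (depth=2)
Step 8: declare f=76 at depth 2
Step 9: exit scope (depth=1)
Step 10: declare a=(read d)=91 at depth 1
Step 11: declare d=71 at depth 1
Step 12: declare a=91 at depth 1
Visible at query point: a=91 b=52 d=71 f=68

Answer: 1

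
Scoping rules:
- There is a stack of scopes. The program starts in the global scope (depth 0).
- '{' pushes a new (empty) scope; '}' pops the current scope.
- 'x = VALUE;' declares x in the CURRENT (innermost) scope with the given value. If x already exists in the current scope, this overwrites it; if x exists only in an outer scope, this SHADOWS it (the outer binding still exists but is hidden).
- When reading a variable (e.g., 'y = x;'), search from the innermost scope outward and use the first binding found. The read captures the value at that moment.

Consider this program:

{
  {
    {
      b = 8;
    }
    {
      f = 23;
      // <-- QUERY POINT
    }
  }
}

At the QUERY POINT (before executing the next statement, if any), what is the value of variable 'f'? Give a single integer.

Step 1: enter scope (depth=1)
Step 2: enter scope (depth=2)
Step 3: enter scope (depth=3)
Step 4: declare b=8 at depth 3
Step 5: exit scope (depth=2)
Step 6: enter scope (depth=3)
Step 7: declare f=23 at depth 3
Visible at query point: f=23

Answer: 23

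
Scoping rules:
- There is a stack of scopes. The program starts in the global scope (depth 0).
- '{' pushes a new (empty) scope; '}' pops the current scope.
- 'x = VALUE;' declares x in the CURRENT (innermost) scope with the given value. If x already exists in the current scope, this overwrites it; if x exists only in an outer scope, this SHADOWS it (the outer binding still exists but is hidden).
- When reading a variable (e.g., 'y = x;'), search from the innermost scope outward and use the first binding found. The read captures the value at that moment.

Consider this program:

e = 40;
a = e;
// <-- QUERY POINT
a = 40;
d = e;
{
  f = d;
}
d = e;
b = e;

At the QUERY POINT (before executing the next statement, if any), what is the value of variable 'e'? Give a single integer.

Step 1: declare e=40 at depth 0
Step 2: declare a=(read e)=40 at depth 0
Visible at query point: a=40 e=40

Answer: 40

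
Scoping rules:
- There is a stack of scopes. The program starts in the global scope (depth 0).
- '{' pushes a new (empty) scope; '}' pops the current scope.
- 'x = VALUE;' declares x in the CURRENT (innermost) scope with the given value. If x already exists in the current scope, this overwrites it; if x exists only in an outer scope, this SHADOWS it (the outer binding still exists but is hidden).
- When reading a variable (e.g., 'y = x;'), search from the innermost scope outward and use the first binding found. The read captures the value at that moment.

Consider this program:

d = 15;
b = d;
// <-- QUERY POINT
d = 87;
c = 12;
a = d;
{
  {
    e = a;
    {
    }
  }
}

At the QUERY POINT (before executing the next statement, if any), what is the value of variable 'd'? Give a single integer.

Step 1: declare d=15 at depth 0
Step 2: declare b=(read d)=15 at depth 0
Visible at query point: b=15 d=15

Answer: 15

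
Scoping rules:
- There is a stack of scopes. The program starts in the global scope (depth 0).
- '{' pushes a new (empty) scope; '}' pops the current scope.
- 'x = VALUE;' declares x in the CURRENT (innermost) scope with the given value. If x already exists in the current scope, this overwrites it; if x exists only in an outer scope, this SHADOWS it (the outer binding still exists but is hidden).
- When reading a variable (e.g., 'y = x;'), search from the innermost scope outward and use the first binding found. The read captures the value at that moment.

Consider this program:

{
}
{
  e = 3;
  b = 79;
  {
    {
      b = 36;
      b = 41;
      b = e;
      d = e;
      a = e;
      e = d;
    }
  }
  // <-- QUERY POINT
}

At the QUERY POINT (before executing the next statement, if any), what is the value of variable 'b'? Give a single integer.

Answer: 79

Derivation:
Step 1: enter scope (depth=1)
Step 2: exit scope (depth=0)
Step 3: enter scope (depth=1)
Step 4: declare e=3 at depth 1
Step 5: declare b=79 at depth 1
Step 6: enter scope (depth=2)
Step 7: enter scope (depth=3)
Step 8: declare b=36 at depth 3
Step 9: declare b=41 at depth 3
Step 10: declare b=(read e)=3 at depth 3
Step 11: declare d=(read e)=3 at depth 3
Step 12: declare a=(read e)=3 at depth 3
Step 13: declare e=(read d)=3 at depth 3
Step 14: exit scope (depth=2)
Step 15: exit scope (depth=1)
Visible at query point: b=79 e=3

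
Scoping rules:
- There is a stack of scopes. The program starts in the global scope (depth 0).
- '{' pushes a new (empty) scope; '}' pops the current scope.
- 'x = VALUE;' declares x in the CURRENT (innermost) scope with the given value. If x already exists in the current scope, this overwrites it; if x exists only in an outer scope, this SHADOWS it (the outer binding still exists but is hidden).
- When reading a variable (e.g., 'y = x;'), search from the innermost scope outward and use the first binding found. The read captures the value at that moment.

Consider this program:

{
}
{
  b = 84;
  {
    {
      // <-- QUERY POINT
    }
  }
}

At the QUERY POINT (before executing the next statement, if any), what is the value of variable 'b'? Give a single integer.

Step 1: enter scope (depth=1)
Step 2: exit scope (depth=0)
Step 3: enter scope (depth=1)
Step 4: declare b=84 at depth 1
Step 5: enter scope (depth=2)
Step 6: enter scope (depth=3)
Visible at query point: b=84

Answer: 84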